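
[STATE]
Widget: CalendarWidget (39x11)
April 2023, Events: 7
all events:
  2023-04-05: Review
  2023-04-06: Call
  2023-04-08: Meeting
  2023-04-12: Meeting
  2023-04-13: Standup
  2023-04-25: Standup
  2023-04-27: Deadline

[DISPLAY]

               April 2023              
Mo Tu We Th Fr Sa Su                   
                1  2                   
 3  4  5*  6*  7  8*  9                
10 11 12* 13* 14 15 16                 
17 18 19 20 21 22 23                   
24 25* 26 27* 28 29 30                 
                                       
                                       
                                       
                                       


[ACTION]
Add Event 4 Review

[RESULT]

               April 2023              
Mo Tu We Th Fr Sa Su                   
                1  2                   
 3  4*  5*  6*  7  8*  9               
10 11 12* 13* 14 15 16                 
17 18 19 20 21 22 23                   
24 25* 26 27* 28 29 30                 
                                       
                                       
                                       
                                       


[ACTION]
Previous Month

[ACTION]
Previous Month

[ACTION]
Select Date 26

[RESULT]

             February 2023             
Mo Tu We Th Fr Sa Su                   
       1  2  3  4  5                   
 6  7  8  9 10 11 12                   
13 14 15 16 17 18 19                   
20 21 22 23 24 25 [26]                 
27 28                                  
                                       
                                       
                                       
                                       


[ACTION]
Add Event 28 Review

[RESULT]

             February 2023             
Mo Tu We Th Fr Sa Su                   
       1  2  3  4  5                   
 6  7  8  9 10 11 12                   
13 14 15 16 17 18 19                   
20 21 22 23 24 25 [26]                 
27 28*                                 
                                       
                                       
                                       
                                       


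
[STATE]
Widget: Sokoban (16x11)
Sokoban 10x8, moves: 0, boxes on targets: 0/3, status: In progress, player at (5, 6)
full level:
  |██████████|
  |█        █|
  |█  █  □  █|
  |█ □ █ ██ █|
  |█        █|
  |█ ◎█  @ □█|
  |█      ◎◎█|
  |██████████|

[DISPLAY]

██████████      
█        █      
█  █  □  █      
█ □ █ ██ █      
█        █      
█ ◎█  @ □█      
█      ◎◎█      
██████████      
Moves: 0  0/3   
                
                


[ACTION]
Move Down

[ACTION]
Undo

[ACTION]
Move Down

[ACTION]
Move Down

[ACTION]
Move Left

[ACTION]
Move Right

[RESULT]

██████████      
█        █      
█  █  □  █      
█ □ █ ██ █      
█        █      
█ ◎█    □█      
█     @◎◎█      
██████████      
Moves: 3  0/3   
                
                


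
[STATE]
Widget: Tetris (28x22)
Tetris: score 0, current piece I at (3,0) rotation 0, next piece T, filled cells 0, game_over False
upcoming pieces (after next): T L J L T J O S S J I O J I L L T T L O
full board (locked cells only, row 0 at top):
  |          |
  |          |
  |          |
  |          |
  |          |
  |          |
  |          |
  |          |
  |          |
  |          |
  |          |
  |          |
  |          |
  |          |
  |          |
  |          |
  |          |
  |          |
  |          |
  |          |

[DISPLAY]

   ████   │Next:            
          │ ▒               
          │▒▒▒              
          │                 
          │                 
          │                 
          │Score:           
          │0                
          │                 
          │                 
          │                 
          │                 
          │                 
          │                 
          │                 
          │                 
          │                 
          │                 
          │                 
          │                 
          │                 
          │                 


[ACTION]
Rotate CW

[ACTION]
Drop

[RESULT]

          │Next:            
   █      │ ▒               
   █      │▒▒▒              
   █      │                 
   █      │                 
          │                 
          │Score:           
          │0                
          │                 
          │                 
          │                 
          │                 
          │                 
          │                 
          │                 
          │                 
          │                 
          │                 
          │                 
          │                 
          │                 
          │                 


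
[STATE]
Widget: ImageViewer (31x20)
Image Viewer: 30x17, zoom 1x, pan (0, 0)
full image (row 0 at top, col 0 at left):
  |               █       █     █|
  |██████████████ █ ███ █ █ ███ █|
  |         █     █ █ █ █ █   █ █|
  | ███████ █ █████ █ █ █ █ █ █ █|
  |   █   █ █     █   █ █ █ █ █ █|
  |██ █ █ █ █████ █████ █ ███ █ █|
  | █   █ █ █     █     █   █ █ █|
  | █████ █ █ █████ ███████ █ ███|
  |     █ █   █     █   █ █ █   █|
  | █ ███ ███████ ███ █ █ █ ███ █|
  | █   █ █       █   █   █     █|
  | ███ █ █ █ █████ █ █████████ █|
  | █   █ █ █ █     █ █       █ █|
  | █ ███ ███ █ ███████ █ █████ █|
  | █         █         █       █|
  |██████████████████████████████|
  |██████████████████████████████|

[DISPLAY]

               █       █     █ 
██████████████ █ ███ █ █ ███ █ 
         █     █ █ █ █ █   █ █ 
 ███████ █ █████ █ █ █ █ █ █ █ 
   █   █ █     █   █ █ █ █ █ █ 
██ █ █ █ █████ █████ █ ███ █ █ 
 █   █ █ █     █     █   █ █ █ 
 █████ █ █ █████ ███████ █ ███ 
     █ █   █     █   █ █ █   █ 
 █ ███ ███████ ███ █ █ █ ███ █ 
 █   █ █       █   █   █     █ 
 ███ █ █ █ █████ █ █████████ █ 
 █   █ █ █ █     █ █       █ █ 
 █ ███ ███ █ ███████ █ █████ █ 
 █         █         █       █ 
██████████████████████████████ 
██████████████████████████████ 
                               
                               
                               


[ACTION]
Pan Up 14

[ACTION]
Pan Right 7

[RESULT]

        █       █     █        
███████ █ ███ █ █ ███ █        
  █     █ █ █ █ █   █ █        
█ █ █████ █ █ █ █ █ █ █        
█ █     █   █ █ █ █ █ █        
█ █████ █████ █ ███ █ █        
█ █     █     █   █ █ █        
█ █ █████ ███████ █ ███        
█   █     █   █ █ █   █        
███████ ███ █ █ █ ███ █        
█       █   █   █     █        
█ █ █████ █ █████████ █        
█ █ █     █ █       █ █        
███ █ ███████ █ █████ █        
    █         █       █        
███████████████████████        
███████████████████████        
                               
                               
                               


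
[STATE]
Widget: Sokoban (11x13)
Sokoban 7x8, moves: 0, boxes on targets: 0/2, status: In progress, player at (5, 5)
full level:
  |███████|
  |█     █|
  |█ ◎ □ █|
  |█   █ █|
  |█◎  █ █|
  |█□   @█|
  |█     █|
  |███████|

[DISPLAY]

███████    
█     █    
█ ◎ □ █    
█   █ █    
█◎  █ █    
█□   @█    
█     █    
███████    
Moves: 0  0
           
           
           
           


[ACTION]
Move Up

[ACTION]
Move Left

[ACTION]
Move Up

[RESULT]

███████    
█     █    
█ ◎ □ █    
█   █@█    
█◎  █ █    
█□    █    
█     █    
███████    
Moves: 2  0
           
           
           
           


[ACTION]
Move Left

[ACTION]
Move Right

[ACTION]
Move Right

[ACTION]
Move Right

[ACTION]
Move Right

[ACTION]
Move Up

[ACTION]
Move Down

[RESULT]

███████    
█     █    
█ ◎ □ █    
█   █@█    
█◎  █ █    
█□    █    
█     █    
███████    
Moves: 4  0
           
           
           
           


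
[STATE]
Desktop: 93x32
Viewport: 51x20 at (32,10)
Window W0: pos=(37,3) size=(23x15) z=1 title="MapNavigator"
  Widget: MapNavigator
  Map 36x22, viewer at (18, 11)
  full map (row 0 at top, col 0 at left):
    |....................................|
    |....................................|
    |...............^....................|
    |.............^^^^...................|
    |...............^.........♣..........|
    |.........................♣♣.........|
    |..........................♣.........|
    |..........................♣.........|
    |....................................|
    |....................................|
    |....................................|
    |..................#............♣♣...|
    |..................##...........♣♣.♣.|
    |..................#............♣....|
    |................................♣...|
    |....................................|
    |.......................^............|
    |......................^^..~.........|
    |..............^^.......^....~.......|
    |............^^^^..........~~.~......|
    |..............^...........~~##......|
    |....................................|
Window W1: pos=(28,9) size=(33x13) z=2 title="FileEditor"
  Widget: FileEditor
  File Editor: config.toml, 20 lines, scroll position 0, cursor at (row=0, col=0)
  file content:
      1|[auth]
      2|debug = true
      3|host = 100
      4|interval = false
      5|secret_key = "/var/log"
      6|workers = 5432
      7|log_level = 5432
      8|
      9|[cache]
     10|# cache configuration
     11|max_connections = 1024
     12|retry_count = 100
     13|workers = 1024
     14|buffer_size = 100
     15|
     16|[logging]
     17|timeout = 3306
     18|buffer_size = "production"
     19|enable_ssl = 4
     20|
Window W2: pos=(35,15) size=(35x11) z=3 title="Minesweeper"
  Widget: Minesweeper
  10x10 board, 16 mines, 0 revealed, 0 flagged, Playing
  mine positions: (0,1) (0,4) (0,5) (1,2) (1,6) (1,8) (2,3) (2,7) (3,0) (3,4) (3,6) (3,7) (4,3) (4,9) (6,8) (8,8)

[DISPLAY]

leEditor                    ┃                      
────────────────────────────┨                      
th]                        ▲┃                      
ug = true                  █┃                      
t = 100                    ░┃                      
erv┏━━━━━━━━━━━━━━━━━━━━━━━━━━━━━━━━━┓             
ret┃ Minesweeper                     ┃             
ker┠─────────────────────────────────┨             
_le┃■■■■■■■■■■                       ┃             
   ┃■■■■■■■■■■                       ┃             
che┃■■■■■■■■■■                       ┃             
━━━┃■■■■■■■■■■                       ┃             
   ┃■■■■■■■■■■                       ┃             
   ┃■■■■■■■■■■                       ┃             
   ┃■■■■■■■■■■                       ┃             
   ┗━━━━━━━━━━━━━━━━━━━━━━━━━━━━━━━━━┛             
                                                   
                                                   
                                                   
                                                   


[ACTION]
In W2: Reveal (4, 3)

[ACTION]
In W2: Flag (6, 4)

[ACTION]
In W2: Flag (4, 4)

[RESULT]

leEditor                    ┃                      
────────────────────────────┨                      
th]                        ▲┃                      
ug = true                  █┃                      
t = 100                    ░┃                      
erv┏━━━━━━━━━━━━━━━━━━━━━━━━━━━━━━━━━┓             
ret┃ Minesweeper                     ┃             
ker┠─────────────────────────────────┨             
_le┃■✹■■✹✹■■■■                       ┃             
   ┃■■✹■■■✹■✹■                       ┃             
che┃■■■✹■■■✹■■                       ┃             
━━━┃✹■■■✹■✹✹■■                       ┃             
   ┃■■■✹■■■■■✹                       ┃             
   ┃■■■■■■■■■■                       ┃             
   ┃■■■■■■■■✹■                       ┃             
   ┗━━━━━━━━━━━━━━━━━━━━━━━━━━━━━━━━━┛             
                                                   
                                                   
                                                   
                                                   


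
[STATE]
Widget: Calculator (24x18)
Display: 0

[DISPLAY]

                       0
┌───┬───┬───┬───┐       
│ 7 │ 8 │ 9 │ ÷ │       
├───┼───┼───┼───┤       
│ 4 │ 5 │ 6 │ × │       
├───┼───┼───┼───┤       
│ 1 │ 2 │ 3 │ - │       
├───┼───┼───┼───┤       
│ 0 │ . │ = │ + │       
├───┼───┼───┼───┤       
│ C │ MC│ MR│ M+│       
└───┴───┴───┴───┘       
                        
                        
                        
                        
                        
                        


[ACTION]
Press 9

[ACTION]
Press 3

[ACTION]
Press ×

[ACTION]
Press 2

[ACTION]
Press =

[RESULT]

                     186
┌───┬───┬───┬───┐       
│ 7 │ 8 │ 9 │ ÷ │       
├───┼───┼───┼───┤       
│ 4 │ 5 │ 6 │ × │       
├───┼───┼───┼───┤       
│ 1 │ 2 │ 3 │ - │       
├───┼───┼───┼───┤       
│ 0 │ . │ = │ + │       
├───┼───┼───┼───┤       
│ C │ MC│ MR│ M+│       
└───┴───┴───┴───┘       
                        
                        
                        
                        
                        
                        


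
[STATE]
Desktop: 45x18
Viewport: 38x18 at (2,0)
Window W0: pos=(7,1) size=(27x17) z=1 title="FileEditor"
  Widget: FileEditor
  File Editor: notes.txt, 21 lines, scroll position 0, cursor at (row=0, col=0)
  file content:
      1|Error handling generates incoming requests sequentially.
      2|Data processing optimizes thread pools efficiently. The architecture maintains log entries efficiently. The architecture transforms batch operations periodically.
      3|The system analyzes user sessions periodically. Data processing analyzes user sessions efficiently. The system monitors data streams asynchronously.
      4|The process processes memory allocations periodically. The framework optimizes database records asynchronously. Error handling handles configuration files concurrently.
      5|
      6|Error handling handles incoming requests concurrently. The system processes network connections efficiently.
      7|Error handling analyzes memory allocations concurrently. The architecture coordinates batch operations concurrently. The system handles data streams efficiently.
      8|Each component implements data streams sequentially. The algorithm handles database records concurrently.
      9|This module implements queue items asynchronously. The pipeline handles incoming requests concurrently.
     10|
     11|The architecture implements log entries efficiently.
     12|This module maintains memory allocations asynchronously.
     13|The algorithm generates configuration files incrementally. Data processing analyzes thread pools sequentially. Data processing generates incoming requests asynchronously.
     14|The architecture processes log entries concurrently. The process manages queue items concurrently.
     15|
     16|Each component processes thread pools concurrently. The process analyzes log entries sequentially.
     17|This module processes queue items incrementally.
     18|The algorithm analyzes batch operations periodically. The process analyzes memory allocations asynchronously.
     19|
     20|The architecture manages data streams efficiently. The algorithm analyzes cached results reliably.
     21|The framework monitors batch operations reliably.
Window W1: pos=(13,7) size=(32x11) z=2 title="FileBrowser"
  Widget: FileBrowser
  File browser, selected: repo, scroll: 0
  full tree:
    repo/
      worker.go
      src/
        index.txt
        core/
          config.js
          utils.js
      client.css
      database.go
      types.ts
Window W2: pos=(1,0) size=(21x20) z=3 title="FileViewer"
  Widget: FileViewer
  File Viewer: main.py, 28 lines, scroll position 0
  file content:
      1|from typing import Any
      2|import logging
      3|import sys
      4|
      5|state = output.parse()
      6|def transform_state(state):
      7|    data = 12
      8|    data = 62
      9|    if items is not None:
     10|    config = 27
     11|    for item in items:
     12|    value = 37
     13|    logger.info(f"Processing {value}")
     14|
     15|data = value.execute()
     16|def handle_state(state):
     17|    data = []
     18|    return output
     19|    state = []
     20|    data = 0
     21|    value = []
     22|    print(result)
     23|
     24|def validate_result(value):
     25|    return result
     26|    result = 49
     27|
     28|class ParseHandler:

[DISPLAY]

━━━━━━━━━━━━━━━━━━━┓                  
 FileViewer        ┃━━━━━━━━━━━┓      
───────────────────┨           ┃      
from typing import▲┃───────────┨      
import logging    █┃ generates▲┃      
import sys        ░┃g optimize█┃      
                  ░┃lyzes user░┃      
state = output.par░┃━━━━━━━━━━━━━━━━━━
def transform_stat░┃wser              
    data = 12     ░┃──────────────────
    data = 62     ░┃po/               
    if items is no░┃er.go             
    config = 27   ░┃src/              
    for item in it░┃nt.css            
    value = 37    ░┃base.go           
    logger.info(f"░┃s.ts              
                  ░┃                  
data = value.execu░┃━━━━━━━━━━━━━━━━━━


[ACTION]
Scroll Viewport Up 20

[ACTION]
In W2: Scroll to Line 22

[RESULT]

━━━━━━━━━━━━━━━━━━━┓                  
 FileViewer        ┃━━━━━━━━━━━┓      
───────────────────┨           ┃      
    logger.info(f"▲┃───────────┨      
                  ░┃ generates▲┃      
data = value.execu░┃g optimize█┃      
def handle_state(s░┃lyzes user░┃      
    data = []     ░┃━━━━━━━━━━━━━━━━━━
    return output ░┃wser              
    state = []    ░┃──────────────────
    data = 0      ░┃po/               
    value = []    ░┃er.go             
    print(result) ░┃src/              
                  ░┃nt.css            
def validate_resul░┃base.go           
    return result ░┃s.ts              
    result = 49   ░┃                  
                  █┃━━━━━━━━━━━━━━━━━━


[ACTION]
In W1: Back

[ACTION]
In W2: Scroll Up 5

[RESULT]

━━━━━━━━━━━━━━━━━━━┓                  
 FileViewer        ┃━━━━━━━━━━━┓      
───────────────────┨           ┃      
    data = 62     ▲┃───────────┨      
    if items is no░┃ generates▲┃      
    config = 27   ░┃g optimize█┃      
    for item in it░┃lyzes user░┃      
    value = 37    ░┃━━━━━━━━━━━━━━━━━━
    logger.info(f"░┃wser              
                  ░┃──────────────────
data = value.execu░┃po/               
def handle_state(s░┃er.go             
    data = []     █┃src/              
    return output ░┃nt.css            
    state = []    ░┃base.go           
    data = 0      ░┃s.ts              
    value = []    ░┃                  
    print(result) ░┃━━━━━━━━━━━━━━━━━━


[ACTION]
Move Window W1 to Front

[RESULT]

━━━━━━━━━━━━━━━━━━━┓                  
 FileViewer        ┃━━━━━━━━━━━┓      
───────────────────┨           ┃      
    data = 62     ▲┃───────────┨      
    if items is no░┃ generates▲┃      
    config = 27   ░┃g optimize█┃      
    for item in it░┃lyzes user░┃      
    value =┏━━━━━━━━━━━━━━━━━━━━━━━━━━
    logger.┃ FileBrowser              
           ┠──────────────────────────
data = valu┃> [-] repo/               
def handle_┃    worker.go             
    data = ┃    [+] src/              
    return ┃    client.css            
    state =┃    database.go           
    data = ┃    types.ts              
    value =┃                          
    print(r┗━━━━━━━━━━━━━━━━━━━━━━━━━━


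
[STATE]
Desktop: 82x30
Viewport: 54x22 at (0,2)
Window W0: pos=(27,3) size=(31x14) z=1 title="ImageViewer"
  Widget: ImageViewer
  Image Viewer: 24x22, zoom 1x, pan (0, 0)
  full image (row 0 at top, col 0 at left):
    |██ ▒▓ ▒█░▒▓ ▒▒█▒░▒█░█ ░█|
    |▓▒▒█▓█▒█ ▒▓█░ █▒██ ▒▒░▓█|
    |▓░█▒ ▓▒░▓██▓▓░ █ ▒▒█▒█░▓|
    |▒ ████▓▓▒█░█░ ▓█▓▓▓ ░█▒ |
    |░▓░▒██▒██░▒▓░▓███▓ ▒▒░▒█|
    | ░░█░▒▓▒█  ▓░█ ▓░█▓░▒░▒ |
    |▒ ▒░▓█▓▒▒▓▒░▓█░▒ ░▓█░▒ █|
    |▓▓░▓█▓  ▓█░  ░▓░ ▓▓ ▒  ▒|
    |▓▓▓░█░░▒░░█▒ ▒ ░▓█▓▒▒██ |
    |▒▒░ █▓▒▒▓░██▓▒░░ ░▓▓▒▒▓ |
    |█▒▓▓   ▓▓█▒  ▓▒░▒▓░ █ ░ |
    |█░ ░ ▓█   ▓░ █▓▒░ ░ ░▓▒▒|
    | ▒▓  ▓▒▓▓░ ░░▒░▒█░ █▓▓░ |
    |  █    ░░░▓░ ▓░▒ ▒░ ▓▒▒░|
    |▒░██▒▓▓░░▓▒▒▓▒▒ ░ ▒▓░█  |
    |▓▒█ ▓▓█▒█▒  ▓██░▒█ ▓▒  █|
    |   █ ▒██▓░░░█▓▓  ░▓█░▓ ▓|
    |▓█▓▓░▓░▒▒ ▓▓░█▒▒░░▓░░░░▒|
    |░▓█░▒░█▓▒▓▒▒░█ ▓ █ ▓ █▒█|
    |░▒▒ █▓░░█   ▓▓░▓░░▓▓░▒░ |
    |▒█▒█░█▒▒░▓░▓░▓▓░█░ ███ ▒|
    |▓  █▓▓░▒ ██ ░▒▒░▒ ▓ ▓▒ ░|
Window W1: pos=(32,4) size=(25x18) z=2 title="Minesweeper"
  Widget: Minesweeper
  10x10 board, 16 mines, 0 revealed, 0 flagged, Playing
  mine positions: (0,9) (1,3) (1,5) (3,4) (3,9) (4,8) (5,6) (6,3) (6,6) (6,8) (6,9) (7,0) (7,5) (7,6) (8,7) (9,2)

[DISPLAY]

                                                      
                           ┏━━━━━━━━━━━━━━━━━━━━━━━━━━
                           ┃ Ima┏━━━━━━━━━━━━━━━━━━━━━
                           ┠────┃ Minesweeper         
                           ┃██ ▒┠─────────────────────
                           ┃▓▒▒█┃■■■■■■■■■■           
                           ┃▓░█▒┃■■■■■■■■■■           
                           ┃▒ ██┃■■■■■■■■■■           
                           ┃░▓░▒┃■■■■■■■■■■           
                           ┃ ░░█┃■■■■■■■■■■           
                           ┃▒ ▒░┃■■■■■■■■■■           
                           ┃▓▓░▓┃■■■■■■■■■■           
                           ┃▓▓▓░┃■■■■■■■■■■           
                           ┃▒▒░ ┃■■■■■■■■■■           
                           ┗━━━━┃■■■■■■■■■■           
                                ┃                     
                                ┃                     
                                ┃                     
                                ┃                     
                                ┗━━━━━━━━━━━━━━━━━━━━━
                                                      
                                                      


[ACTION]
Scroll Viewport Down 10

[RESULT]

                           ┃▓░█▒┃■■■■■■■■■■           
                           ┃▒ ██┃■■■■■■■■■■           
                           ┃░▓░▒┃■■■■■■■■■■           
                           ┃ ░░█┃■■■■■■■■■■           
                           ┃▒ ▒░┃■■■■■■■■■■           
                           ┃▓▓░▓┃■■■■■■■■■■           
                           ┃▓▓▓░┃■■■■■■■■■■           
                           ┃▒▒░ ┃■■■■■■■■■■           
                           ┗━━━━┃■■■■■■■■■■           
                                ┃                     
                                ┃                     
                                ┃                     
                                ┃                     
                                ┗━━━━━━━━━━━━━━━━━━━━━
                                                      
                                                      
                                                      
                                                      
                                                      
                                                      
                                                      
                                                      


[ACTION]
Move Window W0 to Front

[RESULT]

                           ┃▓░█▒ ▓▒░▓██▓▓░ █ ▒▒█▒█░▓  
                           ┃▒ ████▓▓▒█░█░ ▓█▓▓▓ ░█▒   
                           ┃░▓░▒██▒██░▒▓░▓███▓ ▒▒░▒█  
                           ┃ ░░█░▒▓▒█  ▓░█ ▓░█▓░▒░▒   
                           ┃▒ ▒░▓█▓▒▒▓▒░▓█░▒ ░▓█░▒ █  
                           ┃▓▓░▓█▓  ▓█░  ░▓░ ▓▓ ▒  ▒  
                           ┃▓▓▓░█░░▒░░█▒ ▒ ░▓█▓▒▒██   
                           ┃▒▒░ █▓▒▒▓░██▓▒░░ ░▓▓▒▒▓   
                           ┗━━━━━━━━━━━━━━━━━━━━━━━━━━
                                ┃                     
                                ┃                     
                                ┃                     
                                ┃                     
                                ┗━━━━━━━━━━━━━━━━━━━━━
                                                      
                                                      
                                                      
                                                      
                                                      
                                                      
                                                      
                                                      


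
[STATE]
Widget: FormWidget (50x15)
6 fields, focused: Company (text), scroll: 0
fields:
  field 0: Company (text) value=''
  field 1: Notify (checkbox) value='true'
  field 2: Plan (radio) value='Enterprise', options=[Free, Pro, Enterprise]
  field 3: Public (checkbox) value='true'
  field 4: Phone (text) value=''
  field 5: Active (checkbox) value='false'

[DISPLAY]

> Company:    [                                  ]
  Notify:     [x]                                 
  Plan:       ( ) Free  ( ) Pro  (●) Enterprise   
  Public:     [x]                                 
  Phone:      [                                  ]
  Active:     [ ]                                 
                                                  
                                                  
                                                  
                                                  
                                                  
                                                  
                                                  
                                                  
                                                  


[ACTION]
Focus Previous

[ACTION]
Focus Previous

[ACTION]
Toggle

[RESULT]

  Company:    [                                  ]
  Notify:     [x]                                 
  Plan:       ( ) Free  ( ) Pro  (●) Enterprise   
  Public:     [x]                                 
> Phone:      [                                  ]
  Active:     [ ]                                 
                                                  
                                                  
                                                  
                                                  
                                                  
                                                  
                                                  
                                                  
                                                  


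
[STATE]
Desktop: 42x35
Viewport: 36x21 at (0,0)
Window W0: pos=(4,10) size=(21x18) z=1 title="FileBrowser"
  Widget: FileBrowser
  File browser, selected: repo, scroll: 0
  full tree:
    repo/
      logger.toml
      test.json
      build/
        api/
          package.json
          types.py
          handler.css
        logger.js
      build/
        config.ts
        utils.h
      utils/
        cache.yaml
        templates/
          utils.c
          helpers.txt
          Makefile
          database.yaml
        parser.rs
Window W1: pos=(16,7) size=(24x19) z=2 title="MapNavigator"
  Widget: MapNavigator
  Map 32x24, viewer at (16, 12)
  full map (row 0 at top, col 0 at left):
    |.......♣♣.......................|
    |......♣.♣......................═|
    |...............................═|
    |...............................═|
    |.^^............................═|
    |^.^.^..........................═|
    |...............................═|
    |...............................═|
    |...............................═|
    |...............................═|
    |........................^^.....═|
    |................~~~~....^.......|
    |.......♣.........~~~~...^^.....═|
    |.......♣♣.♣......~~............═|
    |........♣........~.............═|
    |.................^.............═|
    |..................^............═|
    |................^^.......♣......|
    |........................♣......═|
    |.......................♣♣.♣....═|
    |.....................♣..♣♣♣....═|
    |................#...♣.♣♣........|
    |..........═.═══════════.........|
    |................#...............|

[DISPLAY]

                                    
                                    
                                    
                                    
                                    
                                    
                                    
                ┏━━━━━━━━━━━━━━━━━━━
                ┃ MapNavigator      
                ┠───────────────────
    ┏━━━━━━━━━━━┃...................
    ┃ FileBrowse┃...................
    ┠───────────┃...................
    ┃> [-] repo/┃...................
    ┃    logger.┃...................
    ┃    test.js┃...................
    ┃    [+] bui┃...........~~~~....
    ┃    [+] bui┃..♣........@~~~~...
    ┃    [+] uti┃..♣♣.♣......~~.....
    ┃           ┃...♣........~......
    ┃           ┃............^......


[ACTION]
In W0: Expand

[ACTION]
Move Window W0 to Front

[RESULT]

                                    
                                    
                                    
                                    
                                    
                                    
                                    
                ┏━━━━━━━━━━━━━━━━━━━
                ┃ MapNavigator      
                ┠───────────────────
    ┏━━━━━━━━━━━━━━━━━━━┓...........
    ┃ FileBrowser       ┃...........
    ┠───────────────────┨...........
    ┃> [-] repo/        ┃...........
    ┃    logger.toml    ┃...........
    ┃    test.json      ┃...........
    ┃    [+] build/     ┃...~~~~....
    ┃    [+] build/     ┃...@~~~~...
    ┃    [+] utils/     ┃....~~.....
    ┃                   ┃....~......
    ┃                   ┃....^......


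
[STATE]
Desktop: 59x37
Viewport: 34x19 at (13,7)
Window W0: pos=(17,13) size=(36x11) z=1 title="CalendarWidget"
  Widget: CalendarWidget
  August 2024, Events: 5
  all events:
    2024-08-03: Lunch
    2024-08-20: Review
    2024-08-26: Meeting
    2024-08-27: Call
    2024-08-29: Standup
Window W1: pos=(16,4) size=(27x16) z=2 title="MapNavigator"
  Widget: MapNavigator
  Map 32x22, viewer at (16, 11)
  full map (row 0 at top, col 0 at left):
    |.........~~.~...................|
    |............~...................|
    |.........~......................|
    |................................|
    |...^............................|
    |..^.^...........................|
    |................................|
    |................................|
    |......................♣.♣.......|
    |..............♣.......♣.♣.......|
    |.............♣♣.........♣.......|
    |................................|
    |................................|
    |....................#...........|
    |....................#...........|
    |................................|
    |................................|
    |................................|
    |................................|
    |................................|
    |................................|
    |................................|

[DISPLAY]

   ┃^........................┃    
   ┃.........................┃    
   ┃.........................┃    
   ┃..................♣.♣....┃    
   ┃..........♣.......♣.♣....┃    
   ┃.........♣♣.........♣....┃    
   ┃............@............┃━━━━
   ┃.........................┃    
   ┃................#........┃────
   ┃................#........┃    
   ┃.........................┃    
   ┃.........................┃    
   ┗━━━━━━━━━━━━━━━━━━━━━━━━━┛    
    ┃12 13 14 15 16 17 18         
    ┃19 20* 21 22 23 24 25        
    ┃26* 27* 28 29* 30 31         
    ┗━━━━━━━━━━━━━━━━━━━━━━━━━━━━━
                                  
                                  


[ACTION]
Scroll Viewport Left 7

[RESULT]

          ┃^......................
          ┃.......................
          ┃.......................
          ┃..................♣.♣..
          ┃..........♣.......♣.♣..
          ┃.........♣♣.........♣..
          ┃............@..........
          ┃.......................
          ┃................#......
          ┃................#......
          ┃.......................
          ┃.......................
          ┗━━━━━━━━━━━━━━━━━━━━━━━
           ┃12 13 14 15 16 17 18  
           ┃19 20* 21 22 23 24 25 
           ┃26* 27* 28 29* 30 31  
           ┗━━━━━━━━━━━━━━━━━━━━━━
                                  
                                  


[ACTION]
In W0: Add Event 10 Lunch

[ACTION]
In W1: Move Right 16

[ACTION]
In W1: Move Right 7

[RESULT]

          ┃.............          
          ┃.............          
          ┃.............          
          ┃...♣.♣.......          
          ┃...♣.♣.......          
          ┃.....♣.......          
          ┃............@          
          ┃.............          
          ┃.#...........          
          ┃.#...........          
          ┃.............          
          ┃.............          
          ┗━━━━━━━━━━━━━━━━━━━━━━━
           ┃12 13 14 15 16 17 18  
           ┃19 20* 21 22 23 24 25 
           ┃26* 27* 28 29* 30 31  
           ┗━━━━━━━━━━━━━━━━━━━━━━
                                  
                                  
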